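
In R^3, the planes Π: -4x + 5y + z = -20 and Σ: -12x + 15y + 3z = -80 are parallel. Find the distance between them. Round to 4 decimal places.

1.0287

Rescale Σ by 1/3: -4x + 5y + z = -80/3. Then distance = |-20 − (-80/3)| / √42 ≈ 1.0287.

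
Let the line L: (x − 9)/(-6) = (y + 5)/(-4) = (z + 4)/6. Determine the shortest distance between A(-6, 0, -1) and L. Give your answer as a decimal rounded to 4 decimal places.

13.0767

L has direction (-6, -4, 6) through (9, -5, -4).
Taking (9, -5, -4) on L with direction v = (-6, -4, 6): w = A − (9, -5, -4) = (-15, 5, 3), and w × v = (42, 72, 90).
Distance = |w × v| / |v| = √15048 / √88 ≈ 13.0767.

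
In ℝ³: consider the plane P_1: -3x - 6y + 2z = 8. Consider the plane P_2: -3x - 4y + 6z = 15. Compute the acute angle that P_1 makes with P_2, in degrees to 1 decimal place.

cos θ = |n₁·n₂| / (|n₁||n₂|) = |45| / (√49 · √61).
θ = arccos(0.82309) ≈ 34.6°.

34.6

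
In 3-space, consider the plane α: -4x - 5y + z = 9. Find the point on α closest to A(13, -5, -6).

(9, -10, -5)

Foot = A − λn with λ = (n·A − d)/|n|² = (-33 − 9)/42 = -1.
Foot = (13, -5, -6) − (-1)·(-4, -5, 1) = (9, -10, -5).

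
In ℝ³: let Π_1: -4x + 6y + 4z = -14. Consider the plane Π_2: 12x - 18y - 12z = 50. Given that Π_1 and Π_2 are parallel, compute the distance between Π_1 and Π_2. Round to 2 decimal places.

Rescale Π_2 by 1/(-3): -4x + 6y + 4z = -50/3. Then distance = |-14 − (-50/3)| / √68 ≈ 0.32.

0.32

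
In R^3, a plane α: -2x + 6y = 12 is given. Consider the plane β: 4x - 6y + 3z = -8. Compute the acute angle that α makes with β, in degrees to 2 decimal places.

cos θ = |n₁·n₂| / (|n₁||n₂|) = |-44| / (√40 · √61).
θ = arccos(0.89075) ≈ 27.03°.

27.03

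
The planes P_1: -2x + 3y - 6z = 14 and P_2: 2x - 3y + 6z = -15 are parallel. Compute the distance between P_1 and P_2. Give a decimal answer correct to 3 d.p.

Rescale P_2 by 1/(-1): -2x + 3y - 6z = 15. Then distance = |14 − 15| / √49 ≈ 0.143.

0.143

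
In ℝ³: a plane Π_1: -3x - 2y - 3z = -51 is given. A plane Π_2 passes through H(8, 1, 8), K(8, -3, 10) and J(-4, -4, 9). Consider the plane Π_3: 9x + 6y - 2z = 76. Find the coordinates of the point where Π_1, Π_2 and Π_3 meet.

HK = (0, -4, 2), HJ = (-12, -5, 1); a normal to Π_2 is HK × HJ = (6, -24, -48).
Using H: Π_2 has equation 6x - 24y - 48z = -360.
Solving the 3×3 linear system -3x - 2y - 3z = -51, 6x - 24y - 48z = -360, 9x + 6y - 2z = 76 (e.g. by elimination or Cramer's rule, determinant = -924) gives (8, 3, 7).

(8, 3, 7)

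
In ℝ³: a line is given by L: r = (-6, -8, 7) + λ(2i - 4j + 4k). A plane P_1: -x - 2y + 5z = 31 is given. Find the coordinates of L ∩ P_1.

(-8, -4, 3)

Substitute r = (-6, -8, 7) + t(2, -4, 4) into the plane: 57 + 26t = 31, so t = -1.
Intersection: (-6, -8, 7) + (-1)·(2, -4, 4) = (-8, -4, 3).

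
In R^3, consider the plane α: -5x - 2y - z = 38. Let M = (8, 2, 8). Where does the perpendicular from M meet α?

Foot = M − λn with λ = (n·M − d)/|n|² = (-52 − 38)/30 = -3.
Foot = (8, 2, 8) − (-3)·(-5, -2, -1) = (-7, -4, 5).

(-7, -4, 5)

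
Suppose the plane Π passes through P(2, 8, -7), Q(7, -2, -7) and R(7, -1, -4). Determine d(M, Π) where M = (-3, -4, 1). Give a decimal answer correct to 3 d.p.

10.911

PQ = (5, -10, 0), PR = (5, -9, 3); a normal to Π is PQ × PR = (-30, -15, 5).
Using P: Π has equation -30x - 15y + 5z = -215.
n·M − d = (-30)·(-3) + (-15)·(-4) + (5)·(1) − (-215) = 370; |n| = √1150.
Distance = |370| / √1150 = 370/√1150 ≈ 10.911.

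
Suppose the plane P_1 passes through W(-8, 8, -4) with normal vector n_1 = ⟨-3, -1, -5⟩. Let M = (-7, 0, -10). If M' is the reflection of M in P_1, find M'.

(-1, 2, 0)

P_1: n_1·r = n_1·W gives -3x - y - 5z = 36.
λ = (n·M − d)/|n|² = (71 − 36)/35 = 1.
Reflection = M − 2λn = (-7, 0, -10) − 2·(-3, -1, -5) = (-1, 2, 0).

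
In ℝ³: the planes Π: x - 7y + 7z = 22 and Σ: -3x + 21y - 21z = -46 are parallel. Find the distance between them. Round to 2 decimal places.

Rescale Σ by 1/(-3): x - 7y + 7z = 46/3. Then distance = |22 − (46/3)| / √99 ≈ 0.67.

0.67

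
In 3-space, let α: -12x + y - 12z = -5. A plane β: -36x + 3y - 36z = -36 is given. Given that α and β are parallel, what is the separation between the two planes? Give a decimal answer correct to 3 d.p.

0.412

Rescale β by 1/3: -12x + y - 12z = -12. Then distance = |-5 − (-12)| / √289 ≈ 0.412.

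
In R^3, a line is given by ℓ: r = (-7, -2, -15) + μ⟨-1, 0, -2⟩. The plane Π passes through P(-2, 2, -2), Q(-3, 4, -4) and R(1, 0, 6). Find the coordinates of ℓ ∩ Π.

PQ = (-1, 2, -2), PR = (3, -2, 8); a normal to Π is PQ × PR = (12, 2, -4).
Using P: Π has equation 12x + 2y - 4z = -12.
Substitute r = (-7, -2, -15) + t(-1, 0, -2) into the plane: -28 + (-4)t = -12, so t = -4.
Intersection: (-7, -2, -15) + (-4)·(-1, 0, -2) = (-3, -2, -7).

(-3, -2, -7)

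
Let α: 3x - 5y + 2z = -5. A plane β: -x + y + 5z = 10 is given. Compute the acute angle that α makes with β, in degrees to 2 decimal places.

86.42

cos θ = |n₁·n₂| / (|n₁||n₂|) = |2| / (√38 · √27).
θ = arccos(0.06244) ≈ 86.42°.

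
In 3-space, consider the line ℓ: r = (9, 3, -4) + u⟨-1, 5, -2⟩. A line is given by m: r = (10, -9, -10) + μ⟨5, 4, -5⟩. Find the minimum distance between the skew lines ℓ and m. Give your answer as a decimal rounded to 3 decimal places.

9.155

Common perpendicular direction n = (-1, 5, -2) × (5, 4, -5) = (-17, -15, -29).
With w = (10, -9, -10) − (9, 3, -4) = (1, -12, -6), w · n = 337.
Distance = |w · n| / |n| = |337| / √1355 ≈ 9.155.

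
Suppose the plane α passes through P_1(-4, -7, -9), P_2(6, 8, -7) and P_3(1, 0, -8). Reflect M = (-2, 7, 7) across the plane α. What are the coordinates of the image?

(4, 7, -23)

P_1P_2 = (10, 15, 2), P_1P_3 = (5, 7, 1); a normal to α is P_1P_2 × P_1P_3 = (1, 0, -5).
Using P_1: α has equation x - 5z = 41.
λ = (n·M − d)/|n|² = (-37 − 41)/26 = -3.
Reflection = M − 2λn = (-2, 7, 7) − (-6)·(1, 0, -5) = (4, 7, -23).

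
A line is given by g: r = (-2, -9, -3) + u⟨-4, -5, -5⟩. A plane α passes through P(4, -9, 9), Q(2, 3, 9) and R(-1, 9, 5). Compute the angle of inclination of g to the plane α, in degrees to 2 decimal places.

PQ = (-2, 12, 0), PR = (-5, 18, -4); a normal to α is PQ × PR = (-48, -8, 24).
Using P: α has equation -48x - 8y + 24z = 96.
sin θ = |n·v| / (|n||v|) = |112| / (√2944 · √66) = 0.25408.
θ ≈ 14.72°.

14.72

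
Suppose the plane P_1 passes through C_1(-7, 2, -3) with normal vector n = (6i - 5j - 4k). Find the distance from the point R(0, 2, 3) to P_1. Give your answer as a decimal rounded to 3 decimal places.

2.051

P_1: n·r = n·C_1 gives 6x - 5y - 4z = -40.
n·R − d = (6)·(0) + (-5)·(2) + (-4)·(3) − (-40) = 18; |n| = √77.
Distance = |18| / √77 = 18/√77 ≈ 2.051.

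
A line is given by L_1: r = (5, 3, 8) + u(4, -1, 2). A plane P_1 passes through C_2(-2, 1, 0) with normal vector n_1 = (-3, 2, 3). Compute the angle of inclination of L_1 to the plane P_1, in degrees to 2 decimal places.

21.85

P_1: n_1·r = n_1·C_2 gives -3x + 2y + 3z = 8.
sin θ = |n·v| / (|n||v|) = |-8| / (√22 · √21) = 0.37219.
θ ≈ 21.85°.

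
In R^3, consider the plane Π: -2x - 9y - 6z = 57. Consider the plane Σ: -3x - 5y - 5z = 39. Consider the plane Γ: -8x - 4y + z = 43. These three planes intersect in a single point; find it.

Solving the 3×3 linear system -2x - 9y - 6z = 57, -3x - 5y - 5z = 39, -8x - 4y + z = 43 (e.g. by elimination or Cramer's rule, determinant = -169) gives (-3, -5, -1).

(-3, -5, -1)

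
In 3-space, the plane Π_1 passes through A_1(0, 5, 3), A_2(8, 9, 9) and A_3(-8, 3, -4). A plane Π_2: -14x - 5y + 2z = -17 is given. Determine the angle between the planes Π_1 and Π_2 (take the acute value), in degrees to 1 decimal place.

A_1A_2 = (8, 4, 6), A_1A_3 = (-8, -2, -7); a normal to Π_1 is A_1A_2 × A_1A_3 = (-16, 8, 16).
Using A_1: Π_1 has equation -16x + 8y + 16z = 88.
cos θ = |n₁·n₂| / (|n₁||n₂|) = |216| / (√576 · √225).
θ = arccos(0.60000) ≈ 53.1°.

53.1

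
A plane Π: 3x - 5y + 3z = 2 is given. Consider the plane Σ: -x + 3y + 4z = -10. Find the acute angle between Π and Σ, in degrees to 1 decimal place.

79.7

cos θ = |n₁·n₂| / (|n₁||n₂|) = |-6| / (√43 · √26).
θ = arccos(0.17944) ≈ 79.7°.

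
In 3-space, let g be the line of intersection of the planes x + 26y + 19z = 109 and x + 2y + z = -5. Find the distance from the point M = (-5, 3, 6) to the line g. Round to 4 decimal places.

7.0025

Direction of g: (1, 26, 19) × (1, 2, 1) = (-12, 18, -24).
A point on g: solving the two plane equations with x = -10 gives (-10, -2, 9).
Taking (-10, -2, 9) on g with direction v = (-12, 18, -24): w = M − (-10, -2, 9) = (5, 5, -3), and w × v = (-66, 156, 150).
Distance = |w × v| / |v| = √51192 / √1044 ≈ 7.0025.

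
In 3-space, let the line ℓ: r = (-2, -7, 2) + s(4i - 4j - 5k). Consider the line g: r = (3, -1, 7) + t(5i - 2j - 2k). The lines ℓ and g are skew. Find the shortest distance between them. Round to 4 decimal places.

2.4875

Common perpendicular direction n = (4, -4, -5) × (5, -2, -2) = (-2, -17, 12).
With w = (3, -1, 7) − (-2, -7, 2) = (5, 6, 5), w · n = -52.
Distance = |w · n| / |n| = |-52| / √437 ≈ 2.4875.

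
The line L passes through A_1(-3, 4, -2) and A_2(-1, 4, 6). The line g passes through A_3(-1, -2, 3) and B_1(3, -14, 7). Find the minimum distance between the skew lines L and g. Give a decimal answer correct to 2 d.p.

A direction vector for L is A_2 − A_1 = (2, 0, 8).
A direction vector for g is B_1 − A_3 = (4, -12, 4).
Common perpendicular direction n = (2, 0, 8) × (4, -12, 4) = (96, 24, -24).
With w = (-1, -2, 3) − (-3, 4, -2) = (2, -6, 5), w · n = -72.
Distance = |w · n| / |n| = |-72| / √10368 ≈ 0.71.

0.71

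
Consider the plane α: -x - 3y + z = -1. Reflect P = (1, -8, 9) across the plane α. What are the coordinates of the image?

(7, 10, 3)

λ = (n·P − d)/|n|² = (32 − (-1))/11 = 3.
Reflection = P − 2λn = (1, -8, 9) − 6·(-1, -3, 1) = (7, 10, 3).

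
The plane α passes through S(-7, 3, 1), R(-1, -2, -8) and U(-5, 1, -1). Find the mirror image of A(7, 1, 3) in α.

(-9, -11, -1)

SR = (6, -5, -9), SU = (2, -2, -2); a normal to α is SR × SU = (-8, -6, -2).
Using S: α has equation -8x - 6y - 2z = 36.
λ = (n·A − d)/|n|² = (-68 − 36)/104 = -1.
Reflection = A − 2λn = (7, 1, 3) − (-2)·(-8, -6, -2) = (-9, -11, -1).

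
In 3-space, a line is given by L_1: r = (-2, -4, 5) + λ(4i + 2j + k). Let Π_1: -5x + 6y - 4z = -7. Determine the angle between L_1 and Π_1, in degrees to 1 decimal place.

sin θ = |n·v| / (|n||v|) = |-12| / (√77 · √21) = 0.29842.
θ ≈ 17.4°.

17.4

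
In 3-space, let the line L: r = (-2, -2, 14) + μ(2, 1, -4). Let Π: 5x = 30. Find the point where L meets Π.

Substitute r = (-2, -2, 14) + t(2, 1, -4) into the plane: -10 + 10t = 30, so t = 4.
Intersection: (-2, -2, 14) + 4·(2, 1, -4) = (6, 2, -2).

(6, 2, -2)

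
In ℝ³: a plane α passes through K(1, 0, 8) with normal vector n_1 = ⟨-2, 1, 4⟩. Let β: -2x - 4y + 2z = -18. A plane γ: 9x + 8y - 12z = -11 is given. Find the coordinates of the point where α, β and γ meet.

(-3, 8, 4)

α: n_1·r = n_1·K gives -2x + y + 4z = 30.
Solving the 3×3 linear system -2x + y + 4z = 30, -2x - 4y + 2z = -18, 9x + 8y - 12z = -11 (e.g. by elimination or Cramer's rule, determinant = 10) gives (-3, 8, 4).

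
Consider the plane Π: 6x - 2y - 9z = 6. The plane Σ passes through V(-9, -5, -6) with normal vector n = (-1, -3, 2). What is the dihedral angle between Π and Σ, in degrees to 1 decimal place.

64.1

Σ: n·r = n·V gives -x - 3y + 2z = 12.
cos θ = |n₁·n₂| / (|n₁||n₂|) = |-18| / (√121 · √14).
θ = arccos(0.43734) ≈ 64.1°.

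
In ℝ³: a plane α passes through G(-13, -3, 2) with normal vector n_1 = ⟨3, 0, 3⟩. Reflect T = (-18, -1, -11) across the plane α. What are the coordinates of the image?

(0, -1, 7)

α: n_1·r = n_1·G gives 3x + 3z = -33.
λ = (n·T − d)/|n|² = (-87 − (-33))/18 = -3.
Reflection = T − 2λn = (-18, -1, -11) − (-6)·(3, 0, 3) = (0, -1, 7).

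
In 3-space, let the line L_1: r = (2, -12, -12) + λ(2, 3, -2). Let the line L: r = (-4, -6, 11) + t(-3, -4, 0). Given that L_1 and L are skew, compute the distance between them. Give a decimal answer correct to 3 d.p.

Common perpendicular direction n = (2, 3, -2) × (-3, -4, 0) = (-8, 6, 1).
With w = (-4, -6, 11) − (2, -12, -12) = (-6, 6, 23), w · n = 107.
Distance = |w · n| / |n| = |107| / √101 ≈ 10.647.

10.647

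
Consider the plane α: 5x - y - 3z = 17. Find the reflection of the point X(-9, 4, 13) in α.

λ = (n·X − d)/|n|² = (-88 − 17)/35 = -3.
Reflection = X − 2λn = (-9, 4, 13) − (-6)·(5, -1, -3) = (21, -2, -5).

(21, -2, -5)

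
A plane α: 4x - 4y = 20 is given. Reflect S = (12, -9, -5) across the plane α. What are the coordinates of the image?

(-4, 7, -5)

λ = (n·S − d)/|n|² = (84 − 20)/32 = 2.
Reflection = S − 2λn = (12, -9, -5) − 4·(4, -4, 0) = (-4, 7, -5).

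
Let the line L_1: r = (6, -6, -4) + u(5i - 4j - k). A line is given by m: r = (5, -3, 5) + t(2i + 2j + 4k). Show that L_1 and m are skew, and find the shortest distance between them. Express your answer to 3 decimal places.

3.472

Common perpendicular direction n = (5, -4, -1) × (2, 2, 4) = (-14, -22, 18).
With w = (5, -3, 5) − (6, -6, -4) = (-1, 3, 9), w · n = 110.
Since n ≠ 0 the lines are not parallel, and w · n = 110 ≠ 0 so they do not intersect; hence they are skew.
Distance = |w · n| / |n| = |110| / √1004 ≈ 3.472.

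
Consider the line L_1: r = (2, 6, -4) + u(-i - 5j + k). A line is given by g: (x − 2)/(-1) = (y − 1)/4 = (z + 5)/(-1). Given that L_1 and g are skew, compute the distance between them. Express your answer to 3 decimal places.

g has direction (-1, 4, -1) through (2, 1, -5).
Common perpendicular direction n = (-1, -5, 1) × (-1, 4, -1) = (1, -2, -9).
With w = (2, 1, -5) − (2, 6, -4) = (0, -5, -1), w · n = 19.
Distance = |w · n| / |n| = |19| / √86 ≈ 2.049.

2.049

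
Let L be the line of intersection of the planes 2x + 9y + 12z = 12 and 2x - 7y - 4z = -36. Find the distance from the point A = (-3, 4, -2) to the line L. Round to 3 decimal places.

1.698

Direction of L: (2, 9, 12) × (2, -7, -4) = (48, 32, -32).
A point on L: solving the two plane equations with x = -3 gives (-3, 6, -3).
Taking (-3, 6, -3) on L with direction v = (48, 32, -32): w = A − (-3, 6, -3) = (0, -2, 1), and w × v = (32, 48, 96).
Distance = |w × v| / |v| = √12544 / √4352 ≈ 1.698.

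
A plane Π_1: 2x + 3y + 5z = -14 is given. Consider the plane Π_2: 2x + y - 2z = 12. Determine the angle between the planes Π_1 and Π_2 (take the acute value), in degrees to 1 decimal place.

cos θ = |n₁·n₂| / (|n₁||n₂|) = |-3| / (√38 · √9).
θ = arccos(0.16222) ≈ 80.7°.

80.7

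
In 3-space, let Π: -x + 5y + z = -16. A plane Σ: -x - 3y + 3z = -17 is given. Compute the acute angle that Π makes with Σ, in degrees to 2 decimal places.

cos θ = |n₁·n₂| / (|n₁||n₂|) = |-11| / (√27 · √19).
θ = arccos(0.48566) ≈ 60.94°.

60.94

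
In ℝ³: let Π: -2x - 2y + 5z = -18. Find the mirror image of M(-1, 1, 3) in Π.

λ = (n·M − d)/|n|² = (15 − (-18))/33 = 1.
Reflection = M − 2λn = (-1, 1, 3) − 2·(-2, -2, 5) = (3, 5, -7).

(3, 5, -7)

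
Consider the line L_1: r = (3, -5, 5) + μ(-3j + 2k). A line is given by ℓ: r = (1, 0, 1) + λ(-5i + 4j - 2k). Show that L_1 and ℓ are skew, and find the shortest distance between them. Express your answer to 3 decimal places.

Common perpendicular direction n = (0, -3, 2) × (-5, 4, -2) = (-2, -10, -15).
With w = (1, 0, 1) − (3, -5, 5) = (-2, 5, -4), w · n = 14.
Since n ≠ 0 the lines are not parallel, and w · n = 14 ≠ 0 so they do not intersect; hence they are skew.
Distance = |w · n| / |n| = |14| / √329 ≈ 0.772.

0.772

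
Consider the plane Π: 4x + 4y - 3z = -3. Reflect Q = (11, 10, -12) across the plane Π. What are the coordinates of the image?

λ = (n·Q − d)/|n|² = (120 − (-3))/41 = 3.
Reflection = Q − 2λn = (11, 10, -12) − 6·(4, 4, -3) = (-13, -14, 6).

(-13, -14, 6)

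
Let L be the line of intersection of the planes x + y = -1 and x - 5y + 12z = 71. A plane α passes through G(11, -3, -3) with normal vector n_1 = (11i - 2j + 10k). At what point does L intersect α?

(5, -6, 3)

Direction of L: (1, 1, 0) × (1, -5, 12) = (12, -12, -6).
A point on L: solving the two plane equations with x = -3 gives (-3, 2, 7).
α: n_1·r = n_1·G gives 11x - 2y + 10z = 97.
Substitute r = (-3, 2, 7) + t(12, -12, -6) into the plane: 33 + 96t = 97, so t = 2/3.
Intersection: (-3, 2, 7) + (2/3)·(12, -12, -6) = (5, -6, 3).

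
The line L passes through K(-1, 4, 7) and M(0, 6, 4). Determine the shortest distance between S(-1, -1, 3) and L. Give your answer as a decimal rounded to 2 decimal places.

6.38

A direction vector for L is M − K = (1, 2, -3).
Taking (-1, 4, 7) on L with direction v = (1, 2, -3): w = S − (-1, 4, 7) = (0, -5, -4), and w × v = (23, -4, 5).
Distance = |w × v| / |v| = √570 / √14 ≈ 6.38.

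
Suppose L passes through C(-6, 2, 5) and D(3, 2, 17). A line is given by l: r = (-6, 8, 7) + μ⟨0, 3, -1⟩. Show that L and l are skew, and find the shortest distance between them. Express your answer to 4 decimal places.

A direction vector for L is D − C = (9, 0, 12).
Common perpendicular direction n = (9, 0, 12) × (0, 3, -1) = (-36, 9, 27).
With w = (-6, 8, 7) − (-6, 2, 5) = (0, 6, 2), w · n = 108.
Since n ≠ 0 the lines are not parallel, and w · n = 108 ≠ 0 so they do not intersect; hence they are skew.
Distance = |w · n| / |n| = |108| / √2106 ≈ 2.3534.

2.3534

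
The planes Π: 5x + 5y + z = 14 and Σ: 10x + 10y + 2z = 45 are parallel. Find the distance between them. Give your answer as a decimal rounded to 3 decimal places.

Rescale Σ by 1/2: 5x + 5y + z = 45/2. Then distance = |14 − (45/2)| / √51 ≈ 1.190.

1.190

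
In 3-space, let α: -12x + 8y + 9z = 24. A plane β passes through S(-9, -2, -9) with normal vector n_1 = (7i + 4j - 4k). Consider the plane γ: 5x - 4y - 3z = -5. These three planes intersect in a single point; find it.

β: n_1·r = n_1·S gives 7x + 4y - 4z = -35.
Solving the 3×3 linear system -12x + 8y + 9z = 24, 7x + 4y - 4z = -35, 5x - 4y - 3z = -5 (e.g. by elimination or Cramer's rule, determinant = -88) gives (-1, -3, 4).

(-1, -3, 4)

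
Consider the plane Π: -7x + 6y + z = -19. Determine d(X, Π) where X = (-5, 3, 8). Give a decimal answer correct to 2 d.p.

8.63

n·X − d = (-7)·(-5) + (6)·(3) + (1)·(8) − (-19) = 80; |n| = √86.
Distance = |80| / √86 = 80/√86 ≈ 8.63.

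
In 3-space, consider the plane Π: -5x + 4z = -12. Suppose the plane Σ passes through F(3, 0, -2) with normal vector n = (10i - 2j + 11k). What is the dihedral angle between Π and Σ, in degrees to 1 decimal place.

86.4

Σ: n·r = n·F gives 10x - 2y + 11z = 8.
cos θ = |n₁·n₂| / (|n₁||n₂|) = |-6| / (√41 · √225).
θ = arccos(0.06247) ≈ 86.4°.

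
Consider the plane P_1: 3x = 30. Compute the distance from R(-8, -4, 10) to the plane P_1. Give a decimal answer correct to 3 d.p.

n·R − d = (3)·(-8) + (0)·(-4) + (0)·(10) − 30 = -54; |n| = √9.
Distance = |-54| / √9 = 54/√9 ≈ 18.000.

18.000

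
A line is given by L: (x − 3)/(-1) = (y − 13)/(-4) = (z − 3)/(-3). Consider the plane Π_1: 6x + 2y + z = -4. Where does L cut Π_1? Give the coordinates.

(0, 1, -6)

L has direction (-1, -4, -3) through (3, 13, 3).
Substitute r = (3, 13, 3) + t(-1, -4, -3) into the plane: 47 + (-17)t = -4, so t = 3.
Intersection: (3, 13, 3) + 3·(-1, -4, -3) = (0, 1, -6).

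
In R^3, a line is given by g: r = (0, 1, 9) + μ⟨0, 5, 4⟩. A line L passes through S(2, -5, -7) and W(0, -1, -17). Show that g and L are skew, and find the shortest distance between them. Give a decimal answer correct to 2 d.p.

A direction vector for L is W − S = (-2, 4, -10).
Common perpendicular direction n = (0, 5, 4) × (-2, 4, -10) = (-66, -8, 10).
With w = (2, -5, -7) − (0, 1, 9) = (2, -6, -16), w · n = -244.
Since n ≠ 0 the lines are not parallel, and w · n = -244 ≠ 0 so they do not intersect; hence they are skew.
Distance = |w · n| / |n| = |-244| / √4520 ≈ 3.63.

3.63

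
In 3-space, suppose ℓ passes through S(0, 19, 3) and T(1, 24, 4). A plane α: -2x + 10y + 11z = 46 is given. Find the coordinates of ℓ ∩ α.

(-3, 4, 0)

A direction vector for ℓ is T − S = (1, 5, 1).
Substitute r = (0, 19, 3) + t(1, 5, 1) into the plane: 223 + 59t = 46, so t = -3.
Intersection: (0, 19, 3) + (-3)·(1, 5, 1) = (-3, 4, 0).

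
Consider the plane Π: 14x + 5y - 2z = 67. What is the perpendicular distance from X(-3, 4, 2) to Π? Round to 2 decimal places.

n·X − d = (14)·(-3) + (5)·(4) + (-2)·(2) − 67 = -93; |n| = √225.
Distance = |-93| / √225 = 93/√225 ≈ 6.20.

6.20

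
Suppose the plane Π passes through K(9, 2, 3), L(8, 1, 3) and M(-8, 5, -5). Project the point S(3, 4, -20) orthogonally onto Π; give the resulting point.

(-3, 10, -5)

KL = (-1, -1, 0), KM = (-17, 3, -8); a normal to Π is KL × KM = (8, -8, -20).
Using K: Π has equation 8x - 8y - 20z = -4.
Foot = S − λn with λ = (n·S − d)/|n|² = (392 − (-4))/528 = 3/4.
Foot = (3, 4, -20) − (3/4)·(8, -8, -20) = (-3, 10, -5).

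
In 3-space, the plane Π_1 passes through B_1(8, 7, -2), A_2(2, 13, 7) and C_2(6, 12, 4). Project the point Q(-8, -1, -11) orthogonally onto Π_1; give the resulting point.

B_1A_2 = (-6, 6, 9), B_1C_2 = (-2, 5, 6); a normal to Π_1 is B_1A_2 × B_1C_2 = (-9, 18, -18).
Using B_1: Π_1 has equation -9x + 18y - 18z = 90.
Foot = Q − λn with λ = (n·Q − d)/|n|² = (252 − 90)/729 = 2/9.
Foot = (-8, -1, -11) − (2/9)·(-9, 18, -18) = (-6, -5, -7).

(-6, -5, -7)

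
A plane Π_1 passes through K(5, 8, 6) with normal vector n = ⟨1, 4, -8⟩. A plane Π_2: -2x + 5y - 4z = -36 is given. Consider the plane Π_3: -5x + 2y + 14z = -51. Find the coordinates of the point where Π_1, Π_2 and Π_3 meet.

(5, -6, -1)

Π_1: n·r = n·K gives x + 4y - 8z = -11.
Solving the 3×3 linear system x + 4y - 8z = -11, -2x + 5y - 4z = -36, -5x + 2y + 14z = -51 (e.g. by elimination or Cramer's rule, determinant = 102) gives (5, -6, -1).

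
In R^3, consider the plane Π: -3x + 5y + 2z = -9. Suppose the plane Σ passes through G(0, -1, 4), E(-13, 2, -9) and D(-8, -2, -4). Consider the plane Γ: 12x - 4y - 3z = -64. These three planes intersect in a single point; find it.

(-8, -5, -4)

GE = (-13, 3, -13), GD = (-8, -1, -8); a normal to Σ is GE × GD = (-37, 0, 37).
Using G: Σ has equation -37x + 37z = 148.
Solving the 3×3 linear system -3x + 5y + 2z = -9, -37x + 37z = 148, 12x - 4y - 3z = -64 (e.g. by elimination or Cramer's rule, determinant = 1517) gives (-8, -5, -4).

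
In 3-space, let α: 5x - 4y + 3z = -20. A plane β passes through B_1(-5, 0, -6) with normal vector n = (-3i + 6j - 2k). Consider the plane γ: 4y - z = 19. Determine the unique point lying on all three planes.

(1, 4, -3)

β: n·r = n·B_1 gives -3x + 6y - 2z = 27.
Solving the 3×3 linear system 5x - 4y + 3z = -20, -3x + 6y - 2z = 27, 4y - z = 19 (e.g. by elimination or Cramer's rule, determinant = -14) gives (1, 4, -3).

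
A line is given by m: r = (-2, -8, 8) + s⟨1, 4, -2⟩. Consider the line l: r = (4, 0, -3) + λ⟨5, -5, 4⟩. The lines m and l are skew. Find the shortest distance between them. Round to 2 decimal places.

Common perpendicular direction n = (1, 4, -2) × (5, -5, 4) = (6, -14, -25).
With w = (4, 0, -3) − (-2, -8, 8) = (6, 8, -11), w · n = 199.
Distance = |w · n| / |n| = |199| / √857 ≈ 6.80.

6.80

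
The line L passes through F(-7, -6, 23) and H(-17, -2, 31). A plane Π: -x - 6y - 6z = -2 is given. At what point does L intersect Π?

(8, -12, 11)

A direction vector for L is H − F = (-10, 4, 8).
Substitute r = (-7, -6, 23) + t(-10, 4, 8) into the plane: -95 + (-62)t = -2, so t = -3/2.
Intersection: (-7, -6, 23) + (-3/2)·(-10, 4, 8) = (8, -12, 11).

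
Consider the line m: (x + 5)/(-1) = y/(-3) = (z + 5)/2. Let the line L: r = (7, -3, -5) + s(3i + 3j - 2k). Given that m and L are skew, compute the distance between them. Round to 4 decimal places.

1.6641

m has direction (-1, -3, 2) through (-5, 0, -5).
Common perpendicular direction n = (-1, -3, 2) × (3, 3, -2) = (0, 4, 6).
With w = (7, -3, -5) − (-5, 0, -5) = (12, -3, 0), w · n = -12.
Distance = |w · n| / |n| = |-12| / √52 ≈ 1.6641.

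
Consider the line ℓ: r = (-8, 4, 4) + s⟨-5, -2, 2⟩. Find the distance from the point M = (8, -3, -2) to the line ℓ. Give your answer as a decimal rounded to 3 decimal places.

Taking (-8, 4, 4) on ℓ with direction v = (-5, -2, 2): w = M − (-8, 4, 4) = (16, -7, -6), and w × v = (-26, -2, -67).
Distance = |w × v| / |v| = √5169 / √33 ≈ 12.515.

12.515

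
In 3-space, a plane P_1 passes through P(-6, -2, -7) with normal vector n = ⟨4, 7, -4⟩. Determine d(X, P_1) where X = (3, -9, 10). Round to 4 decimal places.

9.0000

P_1: n·r = n·P gives 4x + 7y - 4z = -10.
n·X − d = (4)·(3) + (7)·(-9) + (-4)·(10) − (-10) = -81; |n| = √81.
Distance = |-81| / √81 = 81/√81 ≈ 9.0000.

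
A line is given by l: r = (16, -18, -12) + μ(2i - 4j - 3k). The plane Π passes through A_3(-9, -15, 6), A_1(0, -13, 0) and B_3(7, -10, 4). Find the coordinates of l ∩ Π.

A_3A_1 = (9, 2, -6), A_3B_3 = (16, 5, -2); a normal to Π is A_3A_1 × A_3B_3 = (26, -78, 13).
Using A_3: Π has equation 26x - 78y + 13z = 1014.
Substitute r = (16, -18, -12) + t(2, -4, -3) into the plane: 1664 + 325t = 1014, so t = -2.
Intersection: (16, -18, -12) + (-2)·(2, -4, -3) = (12, -10, -6).

(12, -10, -6)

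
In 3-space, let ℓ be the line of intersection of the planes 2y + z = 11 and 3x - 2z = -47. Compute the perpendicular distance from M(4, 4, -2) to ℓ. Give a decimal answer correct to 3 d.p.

Direction of ℓ: (0, 2, 1) × (3, 0, -2) = (-4, 3, -6).
A point on ℓ: solving the two plane equations with x = -11 gives (-11, 2, 7).
Taking (-11, 2, 7) on ℓ with direction v = (-4, 3, -6): w = M − (-11, 2, 7) = (15, 2, -9), and w × v = (15, 126, 53).
Distance = |w × v| / |v| = √18910 / √61 ≈ 17.607.

17.607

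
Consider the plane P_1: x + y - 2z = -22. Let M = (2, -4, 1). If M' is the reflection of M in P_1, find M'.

λ = (n·M − d)/|n|² = (-4 − (-22))/6 = 3.
Reflection = M − 2λn = (2, -4, 1) − 6·(1, 1, -2) = (-4, -10, 13).

(-4, -10, 13)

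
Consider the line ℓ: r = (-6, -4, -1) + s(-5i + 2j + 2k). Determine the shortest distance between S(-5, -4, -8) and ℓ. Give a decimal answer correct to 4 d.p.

6.2498

Taking (-6, -4, -1) on ℓ with direction v = (-5, 2, 2): w = S − (-6, -4, -1) = (1, 0, -7), and w × v = (14, 33, 2).
Distance = |w × v| / |v| = √1289 / √33 ≈ 6.2498.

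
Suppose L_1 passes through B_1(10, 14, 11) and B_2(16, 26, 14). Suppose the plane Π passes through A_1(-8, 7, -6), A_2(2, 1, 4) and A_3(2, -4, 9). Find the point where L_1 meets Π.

A direction vector for L_1 is B_2 − B_1 = (6, 12, 3).
A_1A_2 = (10, -6, 10), A_1A_3 = (10, -11, 15); a normal to Π is A_1A_2 × A_1A_3 = (20, -50, -50).
Using A_1: Π has equation 20x - 50y - 50z = -210.
Substitute r = (10, 14, 11) + t(6, 12, 3) into the plane: -1050 + (-630)t = -210, so t = -4/3.
Intersection: (10, 14, 11) + (-4/3)·(6, 12, 3) = (2, -2, 7).

(2, -2, 7)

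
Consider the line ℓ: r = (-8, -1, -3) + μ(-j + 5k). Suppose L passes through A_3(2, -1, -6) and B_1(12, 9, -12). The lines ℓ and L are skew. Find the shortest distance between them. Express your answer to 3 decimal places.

A direction vector for L is B_1 − A_3 = (10, 10, -6).
Common perpendicular direction n = (0, -1, 5) × (10, 10, -6) = (-44, 50, 10).
With w = (2, -1, -6) − (-8, -1, -3) = (10, 0, -3), w · n = -470.
Distance = |w · n| / |n| = |-470| / √4536 ≈ 6.978.

6.978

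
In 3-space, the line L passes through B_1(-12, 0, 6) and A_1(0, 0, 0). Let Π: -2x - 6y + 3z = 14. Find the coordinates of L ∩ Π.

A direction vector for L is A_1 − B_1 = (12, 0, -6).
Substitute r = (-12, 0, 6) + t(12, 0, -6) into the plane: 42 + (-42)t = 14, so t = 2/3.
Intersection: (-12, 0, 6) + (2/3)·(12, 0, -6) = (-4, 0, 2).

(-4, 0, 2)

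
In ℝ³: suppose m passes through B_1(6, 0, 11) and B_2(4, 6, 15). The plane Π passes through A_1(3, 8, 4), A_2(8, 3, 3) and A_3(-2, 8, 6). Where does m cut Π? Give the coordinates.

A direction vector for m is B_2 − B_1 = (-2, 6, 4).
A_1A_2 = (5, -5, -1), A_1A_3 = (-5, 0, 2); a normal to Π is A_1A_2 × A_1A_3 = (-10, -5, -25).
Using A_1: Π has equation -10x - 5y - 25z = -170.
Substitute r = (6, 0, 11) + t(-2, 6, 4) into the plane: -335 + (-110)t = -170, so t = -3/2.
Intersection: (6, 0, 11) + (-3/2)·(-2, 6, 4) = (9, -9, 5).

(9, -9, 5)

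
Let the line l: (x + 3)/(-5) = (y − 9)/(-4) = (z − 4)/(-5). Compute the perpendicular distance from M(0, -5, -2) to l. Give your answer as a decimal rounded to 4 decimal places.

l has direction (-5, -4, -5) through (-3, 9, 4).
Taking (-3, 9, 4) on l with direction v = (-5, -4, -5): w = M − (-3, 9, 4) = (3, -14, -6), and w × v = (46, 45, -82).
Distance = |w × v| / |v| = √10865 / √66 ≈ 12.8305.

12.8305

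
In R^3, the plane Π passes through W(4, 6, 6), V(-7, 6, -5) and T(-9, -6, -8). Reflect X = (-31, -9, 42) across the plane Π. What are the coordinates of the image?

WV = (-11, 0, -11), WT = (-13, -12, -14); a normal to Π is WV × WT = (-132, -11, 132).
Using W: Π has equation -132x - 11y + 132z = 198.
λ = (n·X − d)/|n|² = (9735 − 198)/34969 = 3/11.
Reflection = X − 2λn = (-31, -9, 42) − (6/11)·(-132, -11, 132) = (41, -3, -30).

(41, -3, -30)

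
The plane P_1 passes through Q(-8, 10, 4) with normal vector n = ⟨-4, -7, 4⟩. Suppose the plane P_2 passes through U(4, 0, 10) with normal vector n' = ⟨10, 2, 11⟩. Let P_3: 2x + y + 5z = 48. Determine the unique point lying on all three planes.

P_1: n·r = n·Q gives -4x - 7y + 4z = -22.
P_2: n'·r = n'·U gives 10x + 2y + 11z = 150.
Solving the 3×3 linear system -4x - 7y + 4z = -22, 10x + 2y + 11z = 150, 2x + y + 5z = 48 (e.g. by elimination or Cramer's rule, determinant = 224) gives (8, 2, 6).

(8, 2, 6)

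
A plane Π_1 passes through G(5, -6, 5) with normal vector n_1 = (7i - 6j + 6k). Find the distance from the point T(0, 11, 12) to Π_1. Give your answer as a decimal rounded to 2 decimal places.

8.64

Π_1: n_1·r = n_1·G gives 7x - 6y + 6z = 101.
n·T − d = (7)·(0) + (-6)·(11) + (6)·(12) − 101 = -95; |n| = √121.
Distance = |-95| / √121 = 95/√121 ≈ 8.64.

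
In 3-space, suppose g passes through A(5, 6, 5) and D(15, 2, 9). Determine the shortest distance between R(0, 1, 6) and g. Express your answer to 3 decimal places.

6.773

A direction vector for g is D − A = (10, -4, 4).
Taking (5, 6, 5) on g with direction v = (10, -4, 4): w = R − (5, 6, 5) = (-5, -5, 1), and w × v = (-16, 30, 70).
Distance = |w × v| / |v| = √6056 / √132 ≈ 6.773.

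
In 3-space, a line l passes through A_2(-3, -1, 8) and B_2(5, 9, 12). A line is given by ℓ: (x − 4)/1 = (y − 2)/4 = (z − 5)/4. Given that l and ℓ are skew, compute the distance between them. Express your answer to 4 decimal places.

A direction vector for l is B_2 − A_2 = (8, 10, 4).
ℓ has direction (1, 4, 4) through (4, 2, 5).
Common perpendicular direction n = (8, 10, 4) × (1, 4, 4) = (24, -28, 22).
With w = (4, 2, 5) − (-3, -1, 8) = (7, 3, -3), w · n = 18.
Distance = |w · n| / |n| = |18| / √1844 ≈ 0.4192.

0.4192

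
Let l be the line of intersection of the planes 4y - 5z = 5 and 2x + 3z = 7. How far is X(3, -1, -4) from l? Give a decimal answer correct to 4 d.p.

Direction of l: (0, 4, -5) × (2, 0, 3) = (12, -10, -8).
A point on l: solving the two plane equations with x = 5 gives (5, 0, -1).
Taking (5, 0, -1) on l with direction v = (12, -10, -8): w = X − (5, 0, -1) = (-2, -1, -3), and w × v = (-22, -52, 32).
Distance = |w × v| / |v| = √4212 / √308 ≈ 3.6980.

3.6980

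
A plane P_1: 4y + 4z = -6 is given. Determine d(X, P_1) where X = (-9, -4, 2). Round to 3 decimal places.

n·X − d = (0)·(-9) + (4)·(-4) + (4)·(2) − (-6) = -2; |n| = √32.
Distance = |-2| / √32 = 2/√32 ≈ 0.354.

0.354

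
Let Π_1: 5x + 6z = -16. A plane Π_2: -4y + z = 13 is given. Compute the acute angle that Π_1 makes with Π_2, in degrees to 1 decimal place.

cos θ = |n₁·n₂| / (|n₁||n₂|) = |6| / (√61 · √17).
θ = arccos(0.18632) ≈ 79.3°.

79.3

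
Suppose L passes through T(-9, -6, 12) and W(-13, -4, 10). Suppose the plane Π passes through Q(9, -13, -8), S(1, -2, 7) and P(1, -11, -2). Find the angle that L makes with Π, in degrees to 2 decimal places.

A direction vector for L is W − T = (-4, 2, -2).
QS = (-8, 11, 15), QP = (-8, 2, 6); a normal to Π is QS × QP = (36, -72, 72).
Using Q: Π has equation 36x - 72y + 72z = 684.
sin θ = |n·v| / (|n||v|) = |-432| / (√11664 · √24) = 0.81650.
θ ≈ 54.74°.

54.74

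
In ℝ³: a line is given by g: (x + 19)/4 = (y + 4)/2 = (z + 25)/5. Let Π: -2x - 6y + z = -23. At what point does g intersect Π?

g has direction (4, 2, 5) through (-19, -4, -25).
Substitute r = (-19, -4, -25) + t(4, 2, 5) into the plane: 37 + (-15)t = -23, so t = 4.
Intersection: (-19, -4, -25) + 4·(4, 2, 5) = (-3, 4, -5).

(-3, 4, -5)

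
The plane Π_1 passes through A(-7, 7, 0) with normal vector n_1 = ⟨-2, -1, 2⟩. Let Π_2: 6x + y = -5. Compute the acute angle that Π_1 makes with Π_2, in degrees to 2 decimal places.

44.57

Π_1: n_1·r = n_1·A gives -2x - y + 2z = 7.
cos θ = |n₁·n₂| / (|n₁||n₂|) = |-13| / (√9 · √37).
θ = arccos(0.71240) ≈ 44.57°.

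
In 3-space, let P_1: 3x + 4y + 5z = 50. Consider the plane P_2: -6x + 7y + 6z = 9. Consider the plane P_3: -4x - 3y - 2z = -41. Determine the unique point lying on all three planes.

(6, 3, 4)

Solving the 3×3 linear system 3x + 4y + 5z = 50, -6x + 7y + 6z = 9, -4x - 3y - 2z = -41 (e.g. by elimination or Cramer's rule, determinant = 98) gives (6, 3, 4).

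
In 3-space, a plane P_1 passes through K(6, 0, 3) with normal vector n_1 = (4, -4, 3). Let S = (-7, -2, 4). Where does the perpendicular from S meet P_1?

P_1: n_1·r = n_1·K gives 4x - 4y + 3z = 33.
Foot = S − λn with λ = (n·S − d)/|n|² = (-8 − 33)/41 = -1.
Foot = (-7, -2, 4) − (-1)·(4, -4, 3) = (-3, -6, 7).

(-3, -6, 7)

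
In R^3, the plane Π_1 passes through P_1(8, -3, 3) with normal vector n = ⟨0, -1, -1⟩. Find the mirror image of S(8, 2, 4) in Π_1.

Π_1: n·r = n·P_1 gives -y - z = 0.
λ = (n·S − d)/|n|² = (-6 − 0)/2 = -3.
Reflection = S − 2λn = (8, 2, 4) − (-6)·(0, -1, -1) = (8, -4, -2).

(8, -4, -2)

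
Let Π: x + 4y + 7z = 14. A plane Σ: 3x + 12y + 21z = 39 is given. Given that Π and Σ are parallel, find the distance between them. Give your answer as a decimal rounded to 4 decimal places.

Rescale Σ by 1/3: x + 4y + 7z = 13. Then distance = |14 − 13| / √66 ≈ 0.1231.

0.1231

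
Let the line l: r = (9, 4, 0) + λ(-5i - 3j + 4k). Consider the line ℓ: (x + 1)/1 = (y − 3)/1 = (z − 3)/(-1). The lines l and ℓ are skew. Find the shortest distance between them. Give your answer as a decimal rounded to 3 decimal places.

2.041

ℓ has direction (1, 1, -1) through (-1, 3, 3).
Common perpendicular direction n = (-5, -3, 4) × (1, 1, -1) = (-1, -1, -2).
With w = (-1, 3, 3) − (9, 4, 0) = (-10, -1, 3), w · n = 5.
Distance = |w · n| / |n| = |5| / √6 ≈ 2.041.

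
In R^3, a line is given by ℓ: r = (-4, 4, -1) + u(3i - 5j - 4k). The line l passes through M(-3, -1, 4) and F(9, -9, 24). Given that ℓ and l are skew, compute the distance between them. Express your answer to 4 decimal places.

A direction vector for l is F − M = (12, -8, 20).
Common perpendicular direction n = (3, -5, -4) × (12, -8, 20) = (-132, -108, 36).
With w = (-3, -1, 4) − (-4, 4, -1) = (1, -5, 5), w · n = 588.
Distance = |w · n| / |n| = |588| / √30384 ≈ 3.3733.

3.3733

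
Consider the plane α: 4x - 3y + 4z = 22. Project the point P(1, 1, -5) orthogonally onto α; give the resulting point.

(5, -2, -1)

Foot = P − λn with λ = (n·P − d)/|n|² = (-19 − 22)/41 = -1.
Foot = (1, 1, -5) − (-1)·(4, -3, 4) = (5, -2, -1).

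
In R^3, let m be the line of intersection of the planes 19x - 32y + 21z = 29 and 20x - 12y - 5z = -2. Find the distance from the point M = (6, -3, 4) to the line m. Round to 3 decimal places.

Direction of m: (19, -32, 21) × (20, -12, -5) = (412, 515, 412).
A point on m: solving the two plane equations with x = 1 gives (1, 1, 2).
Taking (1, 1, 2) on m with direction v = (412, 515, 412): w = M − (1, 1, 2) = (5, -4, 2), and w × v = (-2678, -1236, 4223).
Distance = |w × v| / |v| = √26533109 / √604713 ≈ 6.624.

6.624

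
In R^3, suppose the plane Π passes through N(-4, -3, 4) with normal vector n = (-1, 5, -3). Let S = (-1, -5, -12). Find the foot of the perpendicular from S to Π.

Π: n·r = n·N gives -x + 5y - 3z = -23.
Foot = S − λn with λ = (n·S − d)/|n|² = (12 − (-23))/35 = 1.
Foot = (-1, -5, -12) − 1·(-1, 5, -3) = (0, -10, -9).

(0, -10, -9)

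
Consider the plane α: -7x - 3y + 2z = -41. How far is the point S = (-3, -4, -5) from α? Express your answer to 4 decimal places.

n·S − d = (-7)·(-3) + (-3)·(-4) + (2)·(-5) − (-41) = 64; |n| = √62.
Distance = |64| / √62 = 64/√62 ≈ 8.1280.

8.1280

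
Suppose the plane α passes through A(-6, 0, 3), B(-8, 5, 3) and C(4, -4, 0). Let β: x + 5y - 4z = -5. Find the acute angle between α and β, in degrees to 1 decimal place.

AB = (-2, 5, 0), AC = (10, -4, -3); a normal to α is AB × AC = (-15, -6, -42).
Using A: α has equation -15x - 6y - 42z = -36.
cos θ = |n₁·n₂| / (|n₁||n₂|) = |123| / (√2025 · √42).
θ = arccos(0.42176) ≈ 65.1°.

65.1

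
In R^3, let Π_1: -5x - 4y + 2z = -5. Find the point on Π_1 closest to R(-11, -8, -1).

Foot = R − λn with λ = (n·R − d)/|n|² = (85 − (-5))/45 = 2.
Foot = (-11, -8, -1) − 2·(-5, -4, 2) = (-1, 0, -5).

(-1, 0, -5)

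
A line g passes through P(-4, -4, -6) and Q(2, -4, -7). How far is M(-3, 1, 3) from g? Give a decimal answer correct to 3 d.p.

A direction vector for g is Q − P = (6, 0, -1).
Taking (-4, -4, -6) on g with direction v = (6, 0, -1): w = M − (-4, -4, -6) = (1, 5, 9), and w × v = (-5, 55, -30).
Distance = |w × v| / |v| = √3950 / √37 ≈ 10.332.

10.332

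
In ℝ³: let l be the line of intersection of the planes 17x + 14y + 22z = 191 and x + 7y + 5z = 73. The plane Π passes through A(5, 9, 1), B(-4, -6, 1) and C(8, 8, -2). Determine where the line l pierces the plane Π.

Direction of l: (17, 14, 22) × (1, 7, 5) = (-84, -63, 105).
A point on l: solving the two plane equations with x = 7 gives (7, 13, -5).
AB = (-9, -15, 0), AC = (3, -1, -3); a normal to Π is AB × AC = (45, -27, 54).
Using A: Π has equation 45x - 27y + 54z = 36.
Substitute r = (7, 13, -5) + t(-84, -63, 105) into the plane: -306 + 3591t = 36, so t = 2/21.
Intersection: (7, 13, -5) + (2/21)·(-84, -63, 105) = (-1, 7, 5).

(-1, 7, 5)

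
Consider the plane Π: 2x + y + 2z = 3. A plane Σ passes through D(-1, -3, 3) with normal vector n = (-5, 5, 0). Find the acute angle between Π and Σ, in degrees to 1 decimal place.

76.4

Σ: n·r = n·D gives -5x + 5y = -10.
cos θ = |n₁·n₂| / (|n₁||n₂|) = |-5| / (√9 · √50).
θ = arccos(0.23570) ≈ 76.4°.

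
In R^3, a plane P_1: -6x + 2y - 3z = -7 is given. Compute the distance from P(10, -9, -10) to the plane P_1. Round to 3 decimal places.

5.857

n·P − d = (-6)·(10) + (2)·(-9) + (-3)·(-10) − (-7) = -41; |n| = √49.
Distance = |-41| / √49 = 41/√49 ≈ 5.857.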